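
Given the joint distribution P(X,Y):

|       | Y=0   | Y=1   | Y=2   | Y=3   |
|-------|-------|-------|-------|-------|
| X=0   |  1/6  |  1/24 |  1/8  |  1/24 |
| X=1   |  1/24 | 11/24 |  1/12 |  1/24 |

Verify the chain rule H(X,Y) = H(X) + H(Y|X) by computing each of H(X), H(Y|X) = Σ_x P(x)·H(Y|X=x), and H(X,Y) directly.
H(X) = 0.9544 bits, H(Y|X) = 1.4302 bits, H(X,Y) = 2.3846 bits

Marginal of X (row sums):
  P(X=0) = 1/6 + 1/24 + 1/8 + 1/24 = 3/8
  P(X=1) = 1/24 + 11/24 + 1/12 + 1/24 = 5/8
H(X) = -[(3/8)·log₂(3/8) + (5/8)·log₂(5/8)]
  = 0.53064 + 0.42379 = 0.9544 bits

H(Y|X) = Σ_x P(x)·H(Y|X=x):
  X=0: P(X=0) = 3/8, P(Y|X=0) = (4/9, 1/9, 1/3, 1/9) → H(Y|X=0) = 1.75272
  X=1: P(X=1) = 5/8, P(Y|X=1) = (1/15, 11/15, 2/15, 1/15) → H(Y|X=1) = 1.23664
H(Y|X) = (3/8)·1.75272 + (5/8)·1.23664 = 1.4302 bits

H(X,Y) = -Σ_{x,y} P(x,y) log₂ P(x,y). Per-cell terms -P(x,y)·log₂P(x,y):
  X=0: 0.43083, 0.19104, 0.37500, 0.19104
  X=1: 0.19104, 0.51587, 0.29875, 0.19104
Sum of the 8 terms: H(X,Y) = 2.3846 bits

Chain rule check:
  H(X) + H(Y|X) = 0.9544 + 1.4302 = 2.3846 bits
  H(X,Y) = 2.3846 bits
✓ Chain rule verified.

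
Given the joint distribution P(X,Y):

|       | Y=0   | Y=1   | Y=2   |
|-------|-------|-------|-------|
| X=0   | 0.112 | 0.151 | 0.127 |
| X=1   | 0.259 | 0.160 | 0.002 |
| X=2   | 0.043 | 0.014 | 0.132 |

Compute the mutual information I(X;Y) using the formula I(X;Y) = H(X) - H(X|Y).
0.3126 bits

I(X;Y) = H(X) - H(X|Y)

Marginal of X (row sums):
  P(X=0) = 0.112 + 0.151 + 0.127 = 0.390
  P(X=1) = 0.259 + 0.160 + 0.002 = 0.421
  P(X=2) = 0.043 + 0.014 + 0.132 = 0.189
H(X) = -[0.390·log₂(0.390) + 0.421·log₂(0.421) + 0.189·log₂(0.189)]
  = 0.52980 + 0.52545 + 0.45427 = 1.5095 bits

Marginal of Y (column sums):
  P(Y=0) = 0.112 + 0.259 + 0.043 = 0.414
  P(Y=1) = 0.151 + 0.160 + 0.014 = 0.325
  P(Y=2) = 0.127 + 0.002 + 0.132 = 0.261
H(X|Y) = Σ_y P(y)·H(X|Y=y):
  Y=0: P(Y=0) = 0.414, P(X|Y=0) = (56/207, 259/414, 43/414) → H(X|Y=0) = 1.27294
  Y=1: P(Y=1) = 0.325, P(X|Y=1) = (151/325, 32/65, 14/325) → H(X|Y=1) = 1.21257
  Y=2: P(Y=2) = 0.261, P(X|Y=2) = (127/261, 2/261, 44/87) → H(X|Y=2) = 1.05694
H(X|Y) = 0.414·1.27294 + 0.325·1.21257 + 0.261·1.05694 = 1.1969 bits

I(X;Y) = H(X) - H(X|Y) = 1.5095 - 1.1969 = 0.3126 bits

Cross-check via I(X;Y) = H(X) + H(Y) - H(X,Y): computing H(Y) from the column sums and H(X,Y) from the 9 cells in the same way gives H(Y) = 1.5595 bits and H(X,Y) = 2.7564 bits, so
I(X;Y) = 1.5095 + 1.5595 - 2.7564 = 0.3126 bits ✓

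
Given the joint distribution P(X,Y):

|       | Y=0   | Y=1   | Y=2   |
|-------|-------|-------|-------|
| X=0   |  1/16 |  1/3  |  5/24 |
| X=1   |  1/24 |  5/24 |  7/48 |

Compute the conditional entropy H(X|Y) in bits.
0.9680 bits

H(X|Y) = H(X,Y) - H(Y)

H(X,Y) = -Σ_{x,y} P(x,y) log₂ P(x,y). Per-cell terms -P(x,y)·log₂P(x,y):
  X=0: 0.2500, 0.5283, 0.4715
  X=1: 0.1910, 0.4715, 0.4051
Sum of the 6 terms: H(X,Y) = 2.3174 bits

Marginal of Y (column sums):
  P(Y=0) = 1/16 + 1/24 = 5/48
  P(Y=1) = 1/3 + 5/24 = 13/24
  P(Y=2) = 5/24 + 7/48 = 17/48
H(Y) = -[(5/48)·log₂(5/48) + (13/24)·log₂(13/24) + (17/48)·log₂(17/48)]
  = 0.3399 + 0.4791 + 0.5304 = 1.3494 bits

H(X|Y) = H(X,Y) - H(Y) = 2.3174 - 1.3494 = 0.9680 bits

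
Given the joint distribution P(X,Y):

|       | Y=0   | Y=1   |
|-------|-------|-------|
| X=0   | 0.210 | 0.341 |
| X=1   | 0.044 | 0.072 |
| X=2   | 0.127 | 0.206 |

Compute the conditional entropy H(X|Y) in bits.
1.3626 bits

H(X|Y) = H(X,Y) - H(Y)

H(X,Y) = -Σ_{x,y} P(x,y) log₂ P(x,y). Per-cell terms -P(x,y)·log₂P(x,y):
  X=0: 0.4728, 0.5293
  X=1: 0.1983, 0.2733
  X=2: 0.3781, 0.4695
Sum of the 6 terms: H(X,Y) = 2.3213 bits

Marginal of Y (column sums):
  P(Y=0) = 0.210 + 0.044 + 0.127 = 0.381
  P(Y=1) = 0.341 + 0.072 + 0.206 = 0.619
H(Y) = -[0.381·log₂(0.381) + 0.619·log₂(0.619)]
  = 0.5304 + 0.4283 = 0.9587 bits

H(X|Y) = H(X,Y) - H(Y) = 2.3213 - 0.9587 = 1.3626 bits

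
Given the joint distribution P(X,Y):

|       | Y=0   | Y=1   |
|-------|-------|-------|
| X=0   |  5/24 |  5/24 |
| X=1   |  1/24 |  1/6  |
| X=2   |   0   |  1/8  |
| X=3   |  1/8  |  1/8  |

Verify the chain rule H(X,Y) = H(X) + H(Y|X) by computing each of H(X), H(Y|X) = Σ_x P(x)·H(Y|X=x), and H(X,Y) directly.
H(X) = 1.8727 bits, H(Y|X) = 0.8171 bits, H(X,Y) = 2.6898 bits

Marginal of X (row sums):
  P(X=0) = 5/24 + 5/24 = 5/12
  P(X=1) = 1/24 + 1/6 = 5/24
  P(X=2) = 0 + 1/8 = 1/8
  P(X=3) = 1/8 + 1/8 = 1/4
H(X) = -[(5/12)·log₂(5/12) + (5/24)·log₂(5/24) + (1/8)·log₂(1/8) + (1/4)·log₂(1/4)]
  = 0.52626 + 0.47147 + 0.37500 + 0.50000 = 1.8727 bits

H(Y|X) = Σ_x P(x)·H(Y|X=x):
  X=0: P(X=0) = 5/12, P(Y|X=0) = (1/2, 1/2) → H(Y|X=0) = 1.00000
  X=1: P(X=1) = 5/24, P(Y|X=1) = (1/5, 4/5) → H(Y|X=1) = 0.72193
  X=2: P(X=2) = 1/8, P(Y|X=2) = (0, 1) → H(Y|X=2) = 0.00000
  X=3: P(X=3) = 1/4, P(Y|X=3) = (1/2, 1/2) → H(Y|X=3) = 1.00000
H(Y|X) = (5/12)·1.00000 + (5/24)·0.72193 + (1/8)·0.00000 + (1/4)·1.00000 = 0.8171 bits

H(X,Y) = -Σ_{x,y} P(x,y) log₂ P(x,y). Per-cell terms -P(x,y)·log₂P(x,y):
  X=0: 0.47147, 0.47147
  X=1: 0.19104, 0.43083
  X=2: 0.00000, 0.37500
  X=3: 0.37500, 0.37500
  (cells with P = 0 contribute 0)
Sum of the 8 terms: H(X,Y) = 2.6898 bits

Chain rule check:
  H(X) + H(Y|X) = 1.8727 + 0.8171 = 2.6898 bits
  H(X,Y) = 2.6898 bits
✓ Chain rule verified.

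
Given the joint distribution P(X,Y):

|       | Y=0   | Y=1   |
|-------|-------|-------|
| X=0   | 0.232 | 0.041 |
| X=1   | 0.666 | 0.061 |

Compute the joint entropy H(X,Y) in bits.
1.3146 bits

H(X,Y) = -Σ_{x,y} P(x,y) log₂ P(x,y). Per-cell terms -P(x,y)·log₂P(x,y):
  X=0: 0.48901, 0.18894
  X=1: 0.39055, 0.24614
Sum of the 4 terms: H(X,Y) = 1.3146 bits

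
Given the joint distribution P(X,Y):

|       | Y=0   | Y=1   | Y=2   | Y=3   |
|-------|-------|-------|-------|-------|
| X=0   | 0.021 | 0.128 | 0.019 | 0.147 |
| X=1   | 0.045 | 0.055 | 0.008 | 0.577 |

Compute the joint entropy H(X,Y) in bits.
1.9569 bits

H(X,Y) = -Σ_{x,y} P(x,y) log₂ P(x,y). Per-cell terms -P(x,y)·log₂P(x,y):
  X=0: 0.11704, 0.37962, 0.10864, 0.40662
  X=1: 0.20133, 0.23014, 0.05573, 0.45777
Sum of the 8 terms: H(X,Y) = 1.9569 bits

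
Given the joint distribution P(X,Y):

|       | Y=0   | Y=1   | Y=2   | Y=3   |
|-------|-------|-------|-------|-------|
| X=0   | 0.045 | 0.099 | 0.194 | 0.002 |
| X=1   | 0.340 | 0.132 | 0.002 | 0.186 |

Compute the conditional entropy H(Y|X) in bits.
1.4678 bits

H(Y|X) = H(X,Y) - H(X)

H(X,Y) = -Σ_{x,y} P(x,y) log₂ P(x,y). Per-cell terms -P(x,y)·log₂P(x,y):
  X=0: 0.2013, 0.3303, 0.4590, 0.0179
  X=1: 0.5292, 0.3856, 0.0179, 0.4514
Sum of the 8 terms: H(X,Y) = 2.3926 bits

Marginal of X (row sums):
  P(X=0) = 0.045 + 0.099 + 0.194 + 0.002 = 0.340
  P(X=1) = 0.340 + 0.132 + 0.002 + 0.186 = 0.660
H(X) = -[0.340·log₂(0.340) + 0.660·log₂(0.660)]
  = 0.5292 + 0.3956 = 0.9248 bits

H(Y|X) = H(X,Y) - H(X) = 2.3926 - 0.9248 = 1.4678 bits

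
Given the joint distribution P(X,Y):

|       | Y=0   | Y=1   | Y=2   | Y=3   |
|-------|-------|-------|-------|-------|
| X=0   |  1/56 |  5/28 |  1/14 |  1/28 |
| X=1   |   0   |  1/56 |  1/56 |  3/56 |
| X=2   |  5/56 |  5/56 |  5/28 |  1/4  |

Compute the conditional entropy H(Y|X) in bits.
1.7206 bits

H(Y|X) = H(X,Y) - H(X)

H(X,Y) = -Σ_{x,y} P(x,y) log₂ P(x,y). Per-cell terms -P(x,y)·log₂P(x,y):
  X=0: 0.1037, 0.4438, 0.2720, 0.1717
  X=1: 0.0000, 0.1037, 0.1037, 0.2262
  X=2: 0.3112, 0.3112, 0.4438, 0.5000
  (cells with P = 0 contribute 0)
Sum of the 12 terms: H(X,Y) = 2.9910 bits

Marginal of X (row sums):
  P(X=0) = 1/56 + 5/28 + 1/14 + 1/28 = 17/56
  P(X=1) = 0 + 1/56 + 1/56 + 3/56 = 5/56
  P(X=2) = 5/56 + 5/56 + 5/28 + 1/4 = 17/28
H(X) = -[(17/56)·log₂(17/56) + (5/56)·log₂(5/56) + (17/28)·log₂(17/28)]
  = 0.5221 + 0.3112 + 0.4371 = 1.2704 bits

H(Y|X) = H(X,Y) - H(X) = 2.9910 - 1.2704 = 1.7206 bits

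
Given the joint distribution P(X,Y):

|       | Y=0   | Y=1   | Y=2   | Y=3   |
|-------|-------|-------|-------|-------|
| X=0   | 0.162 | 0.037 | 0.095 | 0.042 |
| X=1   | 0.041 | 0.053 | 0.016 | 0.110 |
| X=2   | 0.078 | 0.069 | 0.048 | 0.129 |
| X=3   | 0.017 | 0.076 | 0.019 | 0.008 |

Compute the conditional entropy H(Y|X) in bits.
1.7637 bits

H(Y|X) = H(X,Y) - H(X)

H(X,Y) = -Σ_{x,y} P(x,y) log₂ P(x,y). Per-cell terms -P(x,y)·log₂P(x,y):
  X=0: 0.425401, 0.175984, 0.322613, 0.192086
  X=1: 0.188938, 0.224607, 0.095453, 0.350287
  X=2: 0.287070, 0.266151, 0.210279, 0.381138
  X=3: 0.099931, 0.282557, 0.108639, 0.055726
Sum of the 16 terms: H(X,Y) = 3.66686 bits

Marginal of X (row sums):
  P(X=0) = 0.162 + 0.037 + 0.095 + 0.042 = 0.336
  P(X=1) = 0.041 + 0.053 + 0.016 + 0.110 = 0.220
  P(X=2) = 0.078 + 0.069 + 0.048 + 0.129 = 0.324
  P(X=3) = 0.017 + 0.076 + 0.019 + 0.008 = 0.120
H(X) = -[0.336·log₂(0.336) + 0.220·log₂(0.220) + 0.324·log₂(0.324) + 0.120·log₂(0.120)]
  = 0.528685 + 0.480573 + 0.526803 + 0.367067 = 1.90313 bits

H(Y|X) = H(X,Y) - H(X) = 3.66686 - 1.90313 = 1.7637 bits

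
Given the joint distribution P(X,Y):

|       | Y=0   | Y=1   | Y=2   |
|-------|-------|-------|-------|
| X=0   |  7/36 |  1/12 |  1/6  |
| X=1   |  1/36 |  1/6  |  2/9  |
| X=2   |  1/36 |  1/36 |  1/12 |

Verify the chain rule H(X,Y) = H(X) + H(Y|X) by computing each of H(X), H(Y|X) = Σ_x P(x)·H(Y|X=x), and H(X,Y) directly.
H(X) = 1.4418 bits, H(Y|X) = 1.3898 bits, H(X,Y) = 2.8316 bits

Marginal of X (row sums):
  P(X=0) = 7/36 + 1/12 + 1/6 = 4/9
  P(X=1) = 1/36 + 1/6 + 2/9 = 5/12
  P(X=2) = 1/36 + 1/36 + 1/12 = 5/36
H(X) = -[(4/9)·log₂(4/9) + (5/12)·log₂(5/12) + (5/36)·log₂(5/36)]
  = 0.51997 + 0.52626 + 0.39556 = 1.4418 bits

H(Y|X) = Σ_x P(x)·H(Y|X=x):
  X=0: P(X=0) = 4/9, P(Y|X=0) = (7/16, 3/16, 3/8) → H(Y|X=0) = 1.50524
  X=1: P(X=1) = 5/12, P(Y|X=1) = (1/15, 2/5, 8/15) → H(Y|X=1) = 1.27291
  X=2: P(X=2) = 5/36, P(Y|X=2) = (1/5, 1/5, 3/5) → H(Y|X=2) = 1.37095
H(Y|X) = (4/9)·1.50524 + (5/12)·1.27291 + (5/36)·1.37095 = 1.3898 bits

H(X,Y) = -Σ_{x,y} P(x,y) log₂ P(x,y). Per-cell terms -P(x,y)·log₂P(x,y):
  X=0: 0.45939, 0.29875, 0.43083
  X=1: 0.14361, 0.43083, 0.48221
  X=2: 0.14361, 0.14361, 0.29875
Sum of the 9 terms: H(X,Y) = 2.8316 bits

Chain rule check:
  H(X) + H(Y|X) = 1.4418 + 1.3898 = 2.8316 bits
  H(X,Y) = 2.8316 bits
✓ Chain rule verified.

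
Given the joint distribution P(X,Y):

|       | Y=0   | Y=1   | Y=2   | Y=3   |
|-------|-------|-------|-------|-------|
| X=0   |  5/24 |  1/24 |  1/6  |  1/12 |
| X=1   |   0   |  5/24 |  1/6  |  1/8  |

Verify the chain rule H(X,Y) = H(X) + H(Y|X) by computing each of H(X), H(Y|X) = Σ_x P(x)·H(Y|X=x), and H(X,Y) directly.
H(X) = 1.0000 bits, H(Y|X) = 1.6694 bits, H(X,Y) = 2.6694 bits

Marginal of X (row sums):
  P(X=0) = 5/24 + 1/24 + 1/6 + 1/12 = 1/2
  P(X=1) = 0 + 5/24 + 1/6 + 1/8 = 1/2
H(X) = -[(1/2)·log₂(1/2) + (1/2)·log₂(1/2)]
  = 0.50000 + 0.50000 = 1.0000 bits

H(Y|X) = Σ_x P(x)·H(Y|X=x):
  X=0: P(X=0) = 1/2, P(Y|X=0) = (5/12, 1/12, 1/3, 1/6) → H(Y|X=0) = 1.78416
  X=1: P(X=1) = 1/2, P(Y|X=1) = (0, 5/12, 1/3, 1/4) → H(Y|X=1) = 1.55459
H(Y|X) = (1/2)·1.78416 + (1/2)·1.55459 = 1.6694 bits

H(X,Y) = -Σ_{x,y} P(x,y) log₂ P(x,y). Per-cell terms -P(x,y)·log₂P(x,y):
  X=0: 0.47147, 0.19104, 0.43083, 0.29875
  X=1: 0.00000, 0.47147, 0.43083, 0.37500
  (cells with P = 0 contribute 0)
Sum of the 8 terms: H(X,Y) = 2.6694 bits

Chain rule check:
  H(X) + H(Y|X) = 1.0000 + 1.6694 = 2.6694 bits
  H(X,Y) = 2.6694 bits
✓ Chain rule verified.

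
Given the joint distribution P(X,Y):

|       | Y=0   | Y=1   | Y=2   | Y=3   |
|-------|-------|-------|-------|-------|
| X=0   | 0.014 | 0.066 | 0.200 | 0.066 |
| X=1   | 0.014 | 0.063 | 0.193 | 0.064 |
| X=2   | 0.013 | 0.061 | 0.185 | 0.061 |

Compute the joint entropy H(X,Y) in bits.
3.1417 bits

H(X,Y) = -Σ_{x,y} P(x,y) log₂ P(x,y). Per-cell terms -P(x,y)·log₂P(x,y):
  X=0: 0.08622, 0.25881, 0.46439, 0.25881
  X=1: 0.08622, 0.25128, 0.45805, 0.25381
  X=2: 0.08145, 0.24614, 0.45036, 0.24614
Sum of the 12 terms: H(X,Y) = 3.1417 bits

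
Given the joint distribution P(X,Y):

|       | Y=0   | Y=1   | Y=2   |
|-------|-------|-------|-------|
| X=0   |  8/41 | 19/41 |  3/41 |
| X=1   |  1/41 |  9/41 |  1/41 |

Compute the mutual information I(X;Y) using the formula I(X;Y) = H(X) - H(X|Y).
0.0307 bits

I(X;Y) = H(X) - H(X|Y)

Marginal of X (row sums):
  P(X=0) = 8/41 + 19/41 + 3/41 = 30/41
  P(X=1) = 1/41 + 9/41 + 1/41 = 11/41
H(X) = -[(30/41)·log₂(30/41) + (11/41)·log₂(11/41)]
  = 0.32975 + 0.50925 = 0.8390 bits

Marginal of Y (column sums):
  P(Y=0) = 8/41 + 1/41 = 9/41
  P(Y=1) = 19/41 + 9/41 = 28/41
  P(Y=2) = 3/41 + 1/41 = 4/41
H(X|Y) = Σ_y P(y)·H(X|Y=y):
  Y=0: P(Y=0) = 9/41, P(X|Y=0) = (8/9, 1/9) → H(X|Y=0) = 0.50326
  Y=1: P(Y=1) = 28/41, P(X|Y=1) = (19/28, 9/28) → H(X|Y=1) = 0.90593
  Y=2: P(Y=2) = 4/41, P(X|Y=2) = (3/4, 1/4) → H(X|Y=2) = 0.81128
H(X|Y) = (9/41)·0.50326 + (28/41)·0.90593 + (4/41)·0.81128 = 0.8083 bits

I(X;Y) = H(X) - H(X|Y) = 0.8390 - 0.8083 = 0.0307 bits

Cross-check via I(X;Y) = H(X) + H(Y) - H(X,Y): computing H(Y) from the column sums and H(X,Y) from the 6 cells in the same way gives H(Y) = 1.1835 bits and H(X,Y) = 1.9918 bits, so
I(X;Y) = 0.8390 + 1.1835 - 1.9918 = 0.0307 bits ✓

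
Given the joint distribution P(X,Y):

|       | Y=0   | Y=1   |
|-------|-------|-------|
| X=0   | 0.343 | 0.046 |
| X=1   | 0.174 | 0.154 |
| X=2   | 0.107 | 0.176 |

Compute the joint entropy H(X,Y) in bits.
2.3746 bits

H(X,Y) = -Σ_{x,y} P(x,y) log₂ P(x,y). Per-cell terms -P(x,y)·log₂P(x,y):
  X=0: 0.52950, 0.20434
  X=1: 0.43897, 0.41565
  X=2: 0.34500, 0.44112
Sum of the 6 terms: H(X,Y) = 2.3746 bits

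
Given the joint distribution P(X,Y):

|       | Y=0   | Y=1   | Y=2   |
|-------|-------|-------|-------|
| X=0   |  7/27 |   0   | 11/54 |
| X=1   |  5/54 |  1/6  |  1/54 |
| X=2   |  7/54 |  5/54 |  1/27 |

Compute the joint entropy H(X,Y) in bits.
2.7038 bits

H(X,Y) = -Σ_{x,y} P(x,y) log₂ P(x,y). Per-cell terms -P(x,y)·log₂P(x,y):
  X=0: 0.504916, 0.000000, 0.467593
  X=1: 0.317867, 0.430827, 0.106572
  X=2: 0.382088, 0.317867, 0.176107
  (cells with P = 0 contribute 0)
Sum of the 9 terms: H(X,Y) = 2.7038 bits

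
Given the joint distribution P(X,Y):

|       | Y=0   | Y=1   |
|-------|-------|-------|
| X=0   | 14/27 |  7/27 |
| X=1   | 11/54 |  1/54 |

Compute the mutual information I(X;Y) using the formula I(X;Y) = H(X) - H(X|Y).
0.0462 bits

I(X;Y) = H(X) - H(X|Y)

Marginal of X (row sums):
  P(X=0) = 14/27 + 7/27 = 7/9
  P(X=1) = 11/54 + 1/54 = 2/9
H(X) = -[(7/9)·log₂(7/9) + (2/9)·log₂(2/9)]
  = 0.2820 + 0.4822 = 0.7642 bits

Marginal of Y (column sums):
  P(Y=0) = 14/27 + 11/54 = 13/18
  P(Y=1) = 7/27 + 1/54 = 5/18
H(X|Y) = Σ_y P(y)·H(X|Y=y):
  Y=0: P(Y=0) = 13/18, P(X|Y=0) = (28/39, 11/39) → H(X|Y=0) = 0.8582
  Y=1: P(Y=1) = 5/18, P(X|Y=1) = (14/15, 1/15) → H(X|Y=1) = 0.3534
H(X|Y) = (13/18)·0.8582 + (5/18)·0.3534 = 0.7180 bits

I(X;Y) = H(X) - H(X|Y) = 0.7642 - 0.7180 = 0.0462 bits

Cross-check via I(X;Y) = H(X) + H(Y) - H(X,Y): computing H(Y) from the column sums and H(X,Y) from the 4 cells in the same way gives H(Y) = 0.8524 bits and H(X,Y) = 1.5704 bits, so
I(X;Y) = 0.7642 + 0.8524 - 1.5704 = 0.0462 bits ✓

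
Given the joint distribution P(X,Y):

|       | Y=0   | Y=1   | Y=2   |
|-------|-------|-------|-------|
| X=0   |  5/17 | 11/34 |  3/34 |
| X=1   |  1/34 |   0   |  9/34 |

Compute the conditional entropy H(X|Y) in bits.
0.4285 bits

H(X|Y) = H(X,Y) - H(Y)

H(X,Y) = -Σ_{x,y} P(x,y) log₂ P(x,y). Per-cell terms -P(x,y)·log₂P(x,y):
  X=0: 0.5193, 0.5267, 0.3090
  X=1: 0.1496, 0.0000, 0.5076
  (cells with P = 0 contribute 0)
Sum of the 6 terms: H(X,Y) = 2.0122 bits

Marginal of Y (column sums):
  P(Y=0) = 5/17 + 1/34 = 11/34
  P(Y=1) = 11/34 + 0 = 11/34
  P(Y=2) = 3/34 + 9/34 = 6/17
H(Y) = -[(11/34)·log₂(11/34) + (11/34)·log₂(11/34) + (6/17)·log₂(6/17)]
  = 0.5267 + 0.5267 + 0.5303 = 1.5837 bits

H(X|Y) = H(X,Y) - H(Y) = 2.0122 - 1.5837 = 0.4285 bits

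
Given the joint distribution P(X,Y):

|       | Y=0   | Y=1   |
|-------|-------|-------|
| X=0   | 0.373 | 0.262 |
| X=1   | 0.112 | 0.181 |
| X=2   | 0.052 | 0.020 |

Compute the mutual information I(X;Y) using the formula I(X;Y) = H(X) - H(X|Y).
0.0326 bits

I(X;Y) = H(X) - H(X|Y)

Marginal of X (row sums):
  P(X=0) = 0.373 + 0.262 = 0.635
  P(X=1) = 0.112 + 0.181 = 0.293
  P(X=2) = 0.052 + 0.020 = 0.072
H(X) = -[0.635·log₂(0.635) + 0.293·log₂(0.293) + 0.072·log₂(0.072)]
  = 0.416034 + 0.518911 + 0.273302 = 1.20825 bits

Marginal of Y (column sums):
  P(Y=0) = 0.373 + 0.112 + 0.052 = 0.537
  P(Y=1) = 0.262 + 0.181 + 0.020 = 0.463
H(X|Y) = Σ_y P(y)·H(X|Y=y):
  Y=0: P(Y=0) = 0.537, P(X|Y=0) = (373/537, 112/537, 52/537) → H(X|Y=0) = 1.163010
  Y=1: P(Y=1) = 0.463, P(X|Y=1) = (262/463, 181/463, 20/463) → H(X|Y=1) = 1.190360
H(X|Y) = 0.537·1.163010 + 0.463·1.190360 = 1.17567 bits

I(X;Y) = H(X) - H(X|Y) = 1.20825 - 1.17567 = 0.0326 bits

Cross-check via I(X;Y) = H(X) + H(Y) - H(X,Y): computing H(Y) from the column sums and H(X,Y) from the 6 cells in the same way gives H(Y) = 0.99605 bits and H(X,Y) = 2.17172 bits, so
I(X;Y) = 1.20825 + 0.99605 - 2.17172 = 0.0326 bits ✓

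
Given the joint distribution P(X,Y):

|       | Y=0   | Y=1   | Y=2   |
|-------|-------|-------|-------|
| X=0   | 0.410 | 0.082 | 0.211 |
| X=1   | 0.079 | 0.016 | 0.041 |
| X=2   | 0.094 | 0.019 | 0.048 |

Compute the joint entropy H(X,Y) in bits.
2.5101 bits

H(X,Y) = -Σ_{x,y} P(x,y) log₂ P(x,y). Per-cell terms -P(x,y)·log₂P(x,y):
  X=0: 0.527385, 0.295875, 0.473629
  X=1: 0.289298, 0.095453, 0.188938
  X=2: 0.320652, 0.108639, 0.210279
Sum of the 9 terms: H(X,Y) = 2.5101 bits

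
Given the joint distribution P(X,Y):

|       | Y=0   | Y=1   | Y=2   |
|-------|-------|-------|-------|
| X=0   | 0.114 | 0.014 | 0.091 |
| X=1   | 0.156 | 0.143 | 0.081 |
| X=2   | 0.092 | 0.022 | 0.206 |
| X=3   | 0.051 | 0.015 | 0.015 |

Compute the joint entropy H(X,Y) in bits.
3.1792 bits

H(X,Y) = -Σ_{x,y} P(x,y) log₂ P(x,y). Per-cell terms -P(x,y)·log₂P(x,y):
  X=0: 0.35715, 0.08622, 0.31468
  X=1: 0.41814, 0.40125, 0.29370
  X=2: 0.31668, 0.12114, 0.46953
  X=3: 0.21896, 0.09088, 0.09088
Sum of the 12 terms: H(X,Y) = 3.1792 bits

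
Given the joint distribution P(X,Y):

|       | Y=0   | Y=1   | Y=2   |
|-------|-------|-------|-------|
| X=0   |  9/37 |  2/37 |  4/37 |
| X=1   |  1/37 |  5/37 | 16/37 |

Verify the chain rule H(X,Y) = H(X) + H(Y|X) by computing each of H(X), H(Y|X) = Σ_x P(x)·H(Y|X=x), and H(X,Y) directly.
H(X) = 0.9740 bits, H(Y|X) = 1.1506 bits, H(X,Y) = 2.1246 bits

Marginal of X (row sums):
  P(X=0) = 9/37 + 2/37 + 4/37 = 15/37
  P(X=1) = 1/37 + 5/37 + 16/37 = 22/37
H(X) = -[(15/37)·log₂(15/37) + (22/37)·log₂(22/37)]
  = 0.52807 + 0.44596 = 0.9740 bits

H(Y|X) = Σ_x P(x)·H(Y|X=x):
  X=0: P(X=0) = 15/37, P(Y|X=0) = (3/5, 2/15, 4/15) → H(Y|X=0) = 1.33827
  X=1: P(X=1) = 22/37, P(Y|X=1) = (1/22, 5/22, 8/11) → H(Y|X=1) = 1.02263
H(Y|X) = (15/37)·1.33827 + (22/37)·1.02263 = 1.1506 bits

H(X,Y) = -Σ_{x,y} P(x,y) log₂ P(x,y). Per-cell terms -P(x,y)·log₂P(x,y):
  X=0: 0.49610, 0.22754, 0.34697
  X=1: 0.14080, 0.39021, 0.52301
Sum of the 6 terms: H(X,Y) = 2.1246 bits

Chain rule check:
  H(X) + H(Y|X) = 0.9740 + 1.1506 = 2.1246 bits
  H(X,Y) = 2.1246 bits
✓ Chain rule verified.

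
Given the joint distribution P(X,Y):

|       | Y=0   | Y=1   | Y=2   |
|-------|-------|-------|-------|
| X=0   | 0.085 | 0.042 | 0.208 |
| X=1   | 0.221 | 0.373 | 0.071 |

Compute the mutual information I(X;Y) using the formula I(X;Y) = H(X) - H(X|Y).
0.2346 bits

I(X;Y) = H(X) - H(X|Y)

Marginal of X (row sums):
  P(X=0) = 0.085 + 0.042 + 0.208 = 0.335
  P(X=1) = 0.221 + 0.373 + 0.071 = 0.665
H(X) = -[0.335·log₂(0.335) + 0.665·log₂(0.665)]
  = 0.52855 + 0.39140 = 0.91995 bits

Marginal of Y (column sums):
  P(Y=0) = 0.085 + 0.221 = 0.306
  P(Y=1) = 0.042 + 0.373 = 0.415
  P(Y=2) = 0.208 + 0.071 = 0.279
H(X|Y) = Σ_y P(y)·H(X|Y=y):
  Y=0: P(Y=0) = 0.306, P(X|Y=0) = (5/18, 13/18) → H(X|Y=0) = 0.85241
  Y=1: P(Y=1) = 0.415, P(X|Y=1) = (42/415, 373/415) → H(X|Y=1) = 0.47280
  Y=2: P(Y=2) = 0.279, P(X|Y=2) = (208/279, 71/279) → H(X|Y=2) = 0.81830
H(X|Y) = 0.306·0.85241 + 0.415·0.47280 + 0.279·0.81830 = 0.68536 bits

I(X;Y) = H(X) - H(X|Y) = 0.91995 - 0.68536 = 0.2346 bits

Cross-check via I(X;Y) = H(X) + H(Y) - H(X,Y): computing H(Y) from the column sums and H(X,Y) from the 6 cells in the same way gives H(Y) = 1.56315 bits and H(X,Y) = 2.24851 bits, so
I(X;Y) = 0.91995 + 1.56315 - 2.24851 = 0.2346 bits ✓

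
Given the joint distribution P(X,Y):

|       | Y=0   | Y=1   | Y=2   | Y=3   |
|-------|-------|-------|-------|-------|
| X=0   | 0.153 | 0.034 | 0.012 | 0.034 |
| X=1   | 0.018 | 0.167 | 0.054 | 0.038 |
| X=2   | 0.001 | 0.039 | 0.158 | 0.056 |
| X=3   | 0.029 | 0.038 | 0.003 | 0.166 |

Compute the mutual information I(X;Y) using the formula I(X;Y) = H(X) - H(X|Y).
0.5866 bits

I(X;Y) = H(X) - H(X|Y)

Marginal of X (row sums):
  P(X=0) = 0.153 + 0.034 + 0.012 + 0.034 = 0.233
  P(X=1) = 0.018 + 0.167 + 0.054 + 0.038 = 0.277
  P(X=2) = 0.001 + 0.039 + 0.158 + 0.056 = 0.254
  P(X=3) = 0.029 + 0.038 + 0.003 + 0.166 = 0.236
H(X) = -[0.233·log₂(0.233) + 0.277·log₂(0.277) + 0.254·log₂(0.254) + 0.236·log₂(0.236)]
  = 0.48967 + 0.51302 + 0.50218 + 0.49162 = 1.99649 bits

Marginal of Y (column sums):
  P(Y=0) = 0.153 + 0.018 + 0.001 + 0.029 = 0.201
  P(Y=1) = 0.034 + 0.167 + 0.039 + 0.038 = 0.278
  P(Y=2) = 0.012 + 0.054 + 0.158 + 0.003 = 0.227
  P(Y=3) = 0.034 + 0.038 + 0.056 + 0.166 = 0.294
H(X|Y) = Σ_y P(y)·H(X|Y=y):
  Y=0: P(Y=0) = 0.201, P(X|Y=0) = (51/67, 6/67, 1/201, 29/201) → H(X|Y=0) = 1.05244
  Y=1: P(Y=1) = 0.278, P(X|Y=1) = (17/139, 167/278, 39/278, 19/139) → H(X|Y=1) = 1.60238
  Y=2: P(Y=2) = 0.227, P(X|Y=2) = (12/227, 54/227, 158/227, 3/227) → H(X|Y=2) = 1.16340
  Y=3: P(Y=3) = 0.294, P(X|Y=3) = (17/147, 19/147, 4/21, 83/147) → H(X|Y=3) = 1.66272
H(X|Y) = 0.201·1.05244 + 0.278·1.60238 + 0.227·1.16340 + 0.294·1.66272 = 1.40993 bits

I(X;Y) = H(X) - H(X|Y) = 1.99649 - 1.40993 = 0.5866 bits

Cross-check via I(X;Y) = H(X) + H(Y) - H(X,Y): computing H(Y) from the column sums and H(X,Y) from the 16 cells in the same way gives H(Y) = 1.98353 bits and H(X,Y) = 3.39346 bits, so
I(X;Y) = 1.99649 + 1.98353 - 3.39346 = 0.5866 bits ✓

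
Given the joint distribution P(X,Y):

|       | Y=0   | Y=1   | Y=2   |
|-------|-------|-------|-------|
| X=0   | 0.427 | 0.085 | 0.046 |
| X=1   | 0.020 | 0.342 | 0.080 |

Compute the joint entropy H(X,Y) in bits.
1.9646 bits

H(X,Y) = -Σ_{x,y} P(x,y) log₂ P(x,y). Per-cell terms -P(x,y)·log₂P(x,y):
  X=0: 0.5242, 0.3023, 0.2043
  X=1: 0.1129, 0.5294, 0.2915
Sum of the 6 terms: H(X,Y) = 1.9646 bits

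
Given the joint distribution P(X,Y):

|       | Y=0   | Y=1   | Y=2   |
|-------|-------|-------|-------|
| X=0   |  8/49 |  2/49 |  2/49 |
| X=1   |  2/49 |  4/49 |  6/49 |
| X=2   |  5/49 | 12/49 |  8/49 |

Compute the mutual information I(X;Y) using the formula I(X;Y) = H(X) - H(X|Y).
0.1523 bits

I(X;Y) = H(X) - H(X|Y)

Marginal of X (row sums):
  P(X=0) = 8/49 + 2/49 + 2/49 = 12/49
  P(X=1) = 2/49 + 4/49 + 6/49 = 12/49
  P(X=2) = 5/49 + 12/49 + 8/49 = 25/49
H(X) = -[(12/49)·log₂(12/49) + (12/49)·log₂(12/49) + (25/49)·log₂(25/49)]
  = 0.4971 + 0.4971 + 0.4953 = 1.4895 bits

Marginal of Y (column sums):
  P(Y=0) = 8/49 + 2/49 + 5/49 = 15/49
  P(Y=1) = 2/49 + 4/49 + 12/49 = 18/49
  P(Y=2) = 2/49 + 6/49 + 8/49 = 16/49
H(X|Y) = Σ_y P(y)·H(X|Y=y):
  Y=0: P(Y=0) = 15/49, P(X|Y=0) = (8/15, 2/15, 1/3) → H(X|Y=0) = 1.3996
  Y=1: P(Y=1) = 18/49, P(X|Y=1) = (1/9, 2/9, 2/3) → H(X|Y=1) = 1.2244
  Y=2: P(Y=2) = 16/49, P(X|Y=2) = (1/8, 3/8, 1/2) → H(X|Y=2) = 1.4056
H(X|Y) = (15/49)·1.3996 + (18/49)·1.2244 + (16/49)·1.4056 = 1.3372 bits

I(X;Y) = H(X) - H(X|Y) = 1.4895 - 1.3372 = 0.1523 bits

Cross-check via I(X;Y) = H(X) + H(Y) - H(X,Y): computing H(Y) from the column sums and H(X,Y) from the 9 cells in the same way gives H(Y) = 1.5808 bits and H(X,Y) = 2.9180 bits, so
I(X;Y) = 1.4895 + 1.5808 - 2.9180 = 0.1523 bits ✓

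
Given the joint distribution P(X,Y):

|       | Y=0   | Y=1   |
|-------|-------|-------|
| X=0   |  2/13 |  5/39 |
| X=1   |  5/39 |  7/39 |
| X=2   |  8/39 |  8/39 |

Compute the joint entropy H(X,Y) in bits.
2.5577 bits

H(X,Y) = -Σ_{x,y} P(x,y) log₂ P(x,y). Per-cell terms -P(x,y)·log₂P(x,y):
  X=0: 0.4155, 0.3799
  X=1: 0.3799, 0.4448
  X=2: 0.4688, 0.4688
Sum of the 6 terms: H(X,Y) = 2.5577 bits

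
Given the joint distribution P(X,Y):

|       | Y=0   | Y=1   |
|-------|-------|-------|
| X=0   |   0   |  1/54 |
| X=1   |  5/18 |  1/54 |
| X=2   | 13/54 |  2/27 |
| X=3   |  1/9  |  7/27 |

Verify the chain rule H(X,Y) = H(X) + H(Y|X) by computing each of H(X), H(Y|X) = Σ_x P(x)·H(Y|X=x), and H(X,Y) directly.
H(X) = 1.6822 bits, H(Y|X) = 0.6741 bits, H(X,Y) = 2.3563 bits

Marginal of X (row sums):
  P(X=0) = 0 + 1/54 = 1/54
  P(X=1) = 5/18 + 1/54 = 8/27
  P(X=2) = 13/54 + 2/27 = 17/54
  P(X=3) = 1/9 + 7/27 = 10/27
H(X) = -[(1/54)·log₂(1/54) + (8/27)·log₂(8/27) + (17/54)·log₂(17/54) + (10/27)·log₂(10/27)]
  = 0.1066 + 0.5200 + 0.5249 + 0.5307 = 1.6822 bits

H(Y|X) = Σ_x P(x)·H(Y|X=x):
  X=0: P(X=0) = 1/54, P(Y|X=0) = (0, 1) → H(Y|X=0) = 0.0000
  X=1: P(X=1) = 8/27, P(Y|X=1) = (15/16, 1/16) → H(Y|X=1) = 0.3373
  X=2: P(X=2) = 17/54, P(Y|X=2) = (13/17, 4/17) → H(Y|X=2) = 0.7871
  X=3: P(X=3) = 10/27, P(Y|X=3) = (3/10, 7/10) → H(Y|X=3) = 0.8813
H(Y|X) = (1/54)·0.0000 + (8/27)·0.3373 + (17/54)·0.7871 + (10/27)·0.8813 = 0.6741 bits

H(X,Y) = -Σ_{x,y} P(x,y) log₂ P(x,y). Per-cell terms -P(x,y)·log₂P(x,y):
  X=0: 0.0000, 0.1066
  X=1: 0.5133, 0.1066
  X=2: 0.4946, 0.2781
  X=3: 0.3522, 0.5049
  (cells with P = 0 contribute 0)
Sum of the 8 terms: H(X,Y) = 2.3563 bits

Chain rule check:
  H(X) + H(Y|X) = 1.6822 + 0.6741 = 2.3563 bits
  H(X,Y) = 2.3563 bits
✓ Chain rule verified.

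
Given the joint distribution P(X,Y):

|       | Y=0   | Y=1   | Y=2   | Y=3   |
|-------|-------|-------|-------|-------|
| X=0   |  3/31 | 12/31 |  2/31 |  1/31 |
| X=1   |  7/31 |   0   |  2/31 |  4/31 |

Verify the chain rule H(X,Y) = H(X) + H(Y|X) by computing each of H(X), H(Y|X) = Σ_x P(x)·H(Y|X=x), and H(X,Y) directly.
H(X) = 0.9812 bits, H(Y|X) = 1.4109 bits, H(X,Y) = 2.3921 bits

Marginal of X (row sums):
  P(X=0) = 3/31 + 12/31 + 2/31 + 1/31 = 18/31
  P(X=1) = 7/31 + 0 + 2/31 + 4/31 = 13/31
H(X) = -[(18/31)·log₂(18/31) + (13/31)·log₂(13/31)]
  = 0.4554 + 0.5258 = 0.9812 bits

H(Y|X) = Σ_x P(x)·H(Y|X=x):
  X=0: P(X=0) = 18/31, P(Y|X=0) = (1/6, 2/3, 1/9, 1/18) → H(Y|X=0) = 1.4047
  X=1: P(X=1) = 13/31, P(Y|X=1) = (7/13, 0, 2/13, 4/13) → H(Y|X=1) = 1.4196
H(Y|X) = (18/31)·1.4047 + (13/31)·1.4196 = 1.4109 bits

H(X,Y) = -Σ_{x,y} P(x,y) log₂ P(x,y). Per-cell terms -P(x,y)·log₂P(x,y):
  X=0: 0.3261, 0.5300, 0.2551, 0.1598
  X=1: 0.4848, 0.0000, 0.2551, 0.3812
  (cells with P = 0 contribute 0)
Sum of the 8 terms: H(X,Y) = 2.3921 bits

Chain rule check:
  H(X) + H(Y|X) = 0.9812 + 1.4109 = 2.3921 bits
  H(X,Y) = 2.3921 bits
✓ Chain rule verified.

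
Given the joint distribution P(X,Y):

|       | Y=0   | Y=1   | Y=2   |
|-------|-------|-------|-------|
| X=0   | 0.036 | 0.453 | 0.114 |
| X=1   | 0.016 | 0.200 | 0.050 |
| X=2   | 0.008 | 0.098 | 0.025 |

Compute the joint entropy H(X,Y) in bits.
2.3404 bits

H(X,Y) = -Σ_{x,y} P(x,y) log₂ P(x,y). Per-cell terms -P(x,y)·log₂P(x,y):
  X=0: 0.1727, 0.5175, 0.3571
  X=1: 0.0955, 0.4644, 0.2161
  X=2: 0.0557, 0.3284, 0.1330
Sum of the 9 terms: H(X,Y) = 2.3404 bits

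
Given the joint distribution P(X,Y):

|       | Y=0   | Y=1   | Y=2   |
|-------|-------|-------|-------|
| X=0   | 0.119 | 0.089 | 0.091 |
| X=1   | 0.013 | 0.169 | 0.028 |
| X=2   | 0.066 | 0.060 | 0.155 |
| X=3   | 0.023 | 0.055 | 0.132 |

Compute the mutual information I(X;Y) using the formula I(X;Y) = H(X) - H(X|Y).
0.2108 bits

I(X;Y) = H(X) - H(X|Y)

Marginal of X (row sums):
  P(X=0) = 0.119 + 0.089 + 0.091 = 0.299
  P(X=1) = 0.013 + 0.169 + 0.028 = 0.210
  P(X=2) = 0.066 + 0.060 + 0.155 = 0.281
  P(X=3) = 0.023 + 0.055 + 0.132 = 0.210
H(X) = -[0.299·log₂(0.299) + 0.210·log₂(0.210) + 0.281·log₂(0.281) + 0.210·log₂(0.210)]
  = 0.520793 + 0.472823 + 0.514612 + 0.472823 = 1.98105 bits

Marginal of Y (column sums):
  P(Y=0) = 0.119 + 0.013 + 0.066 + 0.023 = 0.221
  P(Y=1) = 0.089 + 0.169 + 0.060 + 0.055 = 0.373
  P(Y=2) = 0.091 + 0.028 + 0.155 + 0.132 = 0.406
H(X|Y) = Σ_y P(y)·H(X|Y=y):
  Y=0: P(Y=0) = 0.221, P(X|Y=0) = (7/13, 1/17, 66/221, 23/221) → H(X|Y=0) = 1.581744
  Y=1: P(Y=1) = 0.373, P(X|Y=1) = (89/373, 169/373, 60/373, 55/373) → H(X|Y=1) = 1.842021
  Y=2: P(Y=2) = 0.406, P(X|Y=2) = (13/58, 2/29, 155/406, 66/203) → H(X|Y=2) = 1.807024
H(X|Y) = 0.221·1.581744 + 0.373·1.842021 + 0.406·1.807024 = 1.77029 bits

I(X;Y) = H(X) - H(X|Y) = 1.98105 - 1.77029 = 0.2108 bits

Cross-check via I(X;Y) = H(X) + H(Y) - H(X,Y): computing H(Y) from the column sums and H(X,Y) from the 12 cells in the same way gives H(Y) = 1.53998 bits and H(X,Y) = 3.31027 bits, so
I(X;Y) = 1.98105 + 1.53998 - 3.31027 = 0.2108 bits ✓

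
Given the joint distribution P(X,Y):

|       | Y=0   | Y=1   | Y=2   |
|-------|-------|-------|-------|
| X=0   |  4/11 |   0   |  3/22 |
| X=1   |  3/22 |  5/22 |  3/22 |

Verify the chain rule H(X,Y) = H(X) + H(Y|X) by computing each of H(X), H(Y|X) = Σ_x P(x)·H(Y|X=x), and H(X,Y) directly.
H(X) = 1.0000 bits, H(Y|X) = 1.1924 bits, H(X,Y) = 2.1924 bits

Marginal of X (row sums):
  P(X=0) = 4/11 + 0 + 3/22 = 1/2
  P(X=1) = 3/22 + 5/22 + 3/22 = 1/2
H(X) = -[(1/2)·log₂(1/2) + (1/2)·log₂(1/2)]
  = 0.50000 + 0.50000 = 1.0000 bits

H(Y|X) = Σ_x P(x)·H(Y|X=x):
  X=0: P(X=0) = 1/2, P(Y|X=0) = (8/11, 0, 3/11) → H(Y|X=0) = 0.84535
  X=1: P(X=1) = 1/2, P(Y|X=1) = (3/11, 5/11, 3/11) → H(Y|X=1) = 1.53948
H(Y|X) = (1/2)·0.84535 + (1/2)·1.53948 = 1.1924 bits

H(X,Y) = -Σ_{x,y} P(x,y) log₂ P(x,y). Per-cell terms -P(x,y)·log₂P(x,y):
  X=0: 0.53070, 0.00000, 0.39197
  X=1: 0.39197, 0.48580, 0.39197
  (cells with P = 0 contribute 0)
Sum of the 6 terms: H(X,Y) = 2.1924 bits

Chain rule check:
  H(X) + H(Y|X) = 1.0000 + 1.1924 = 2.1924 bits
  H(X,Y) = 2.1924 bits
✓ Chain rule verified.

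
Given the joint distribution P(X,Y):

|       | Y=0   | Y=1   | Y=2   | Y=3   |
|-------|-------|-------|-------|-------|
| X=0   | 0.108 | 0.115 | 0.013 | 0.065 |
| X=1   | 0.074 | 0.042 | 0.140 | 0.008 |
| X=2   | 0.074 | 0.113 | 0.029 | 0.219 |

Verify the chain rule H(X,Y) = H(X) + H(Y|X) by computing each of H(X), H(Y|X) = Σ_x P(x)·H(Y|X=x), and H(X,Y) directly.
H(X) = 1.5510 bits, H(Y|X) = 1.6766 bits, H(X,Y) = 3.2276 bits

Marginal of X (row sums):
  P(X=0) = 0.108 + 0.115 + 0.013 + 0.065 = 0.301
  P(X=1) = 0.074 + 0.042 + 0.140 + 0.008 = 0.264
  P(X=2) = 0.074 + 0.113 + 0.029 + 0.219 = 0.435
H(X) = -[0.301·log₂(0.301) + 0.264·log₂(0.264) + 0.435·log₂(0.435)]
  = 0.5214 + 0.5072 + 0.5224 = 1.5510 bits

H(Y|X) = Σ_x P(x)·H(Y|X=x):
  X=0: P(X=0) = 0.301, P(Y|X=0) = (108/301, 115/301, 13/301, 65/301) → H(Y|X=0) = 1.7342
  X=1: P(X=1) = 0.264, P(Y|X=1) = (37/132, 7/44, 35/66, 1/33) → H(Y|X=1) = 1.5744
  X=2: P(X=2) = 0.435, P(Y|X=2) = (74/435, 113/435, 1/15, 73/145) → H(Y|X=2) = 1.6988
H(Y|X) = 0.301·1.7342 + 0.264·1.5744 + 0.435·1.6988 = 1.6766 bits

H(X,Y) = -Σ_{x,y} P(x,y) log₂ P(x,y). Per-cell terms -P(x,y)·log₂P(x,y):
  X=0: 0.3468, 0.3588, 0.0814, 0.2563
  X=1: 0.2780, 0.1921, 0.3971, 0.0557
  X=2: 0.2780, 0.3555, 0.1481, 0.4798
Sum of the 12 terms: H(X,Y) = 3.2276 bits

Chain rule check:
  H(X) + H(Y|X) = 1.5510 + 1.6766 = 3.2276 bits
  H(X,Y) = 3.2276 bits
✓ Chain rule verified.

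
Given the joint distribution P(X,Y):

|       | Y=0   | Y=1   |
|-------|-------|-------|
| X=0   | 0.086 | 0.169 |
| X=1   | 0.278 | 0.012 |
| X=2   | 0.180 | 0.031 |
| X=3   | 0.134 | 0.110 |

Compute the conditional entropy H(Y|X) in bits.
0.6766 bits

H(Y|X) = H(X,Y) - H(X)

H(X,Y) = -Σ_{x,y} P(x,y) log₂ P(x,y). Per-cell terms -P(x,y)·log₂P(x,y):
  X=0: 0.30440, 0.43347
  X=1: 0.51342, 0.07657
  X=2: 0.44531, 0.15536
  X=3: 0.38856, 0.35029
Sum of the 8 terms: H(X,Y) = 2.6674 bits

Marginal of X (row sums):
  P(X=0) = 0.086 + 0.169 = 0.255
  P(X=1) = 0.278 + 0.012 = 0.290
  P(X=2) = 0.180 + 0.031 = 0.211
  P(X=3) = 0.134 + 0.110 = 0.244
H(X) = -[0.255·log₂(0.255) + 0.290·log₂(0.290) + 0.211·log₂(0.211) + 0.244·log₂(0.244)]
  = 0.50271 + 0.51790 + 0.47363 + 0.49655 = 1.9908 bits

H(Y|X) = H(X,Y) - H(X) = 2.6674 - 1.9908 = 0.6766 bits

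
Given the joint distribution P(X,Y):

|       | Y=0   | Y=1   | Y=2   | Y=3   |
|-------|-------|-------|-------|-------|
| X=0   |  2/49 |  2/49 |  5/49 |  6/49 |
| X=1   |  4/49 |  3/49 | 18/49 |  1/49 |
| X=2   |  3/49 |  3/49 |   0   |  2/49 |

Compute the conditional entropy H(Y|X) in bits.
1.5178 bits

H(Y|X) = H(X,Y) - H(X)

H(X,Y) = -Σ_{x,y} P(x,y) log₂ P(x,y). Per-cell terms -P(x,y)·log₂P(x,y):
  X=0: 0.18836, 0.18836, 0.33600, 0.37099
  X=1: 0.29508, 0.24672, 0.53074, 0.11459
  X=2: 0.24672, 0.24672, 0.00000, 0.18836
  (cells with P = 0 contribute 0)
Sum of the 12 terms: H(X,Y) = 2.9526 bits

Marginal of X (row sums):
  P(X=0) = 2/49 + 2/49 + 5/49 + 6/49 = 15/49
  P(X=1) = 4/49 + 3/49 + 18/49 + 1/49 = 26/49
  P(X=2) = 3/49 + 3/49 + 0 + 2/49 = 8/49
H(X) = -[(15/49)·log₂(15/49) + (26/49)·log₂(26/49) + (8/49)·log₂(8/49)]
  = 0.52280 + 0.48512 + 0.42689 = 1.4348 bits

H(Y|X) = H(X,Y) - H(X) = 2.9526 - 1.4348 = 1.5178 bits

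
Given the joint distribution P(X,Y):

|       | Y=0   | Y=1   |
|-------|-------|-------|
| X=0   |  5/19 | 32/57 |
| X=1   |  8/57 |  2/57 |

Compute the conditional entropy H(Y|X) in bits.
0.8716 bits

H(Y|X) = H(X,Y) - H(X)

H(X,Y) = -Σ_{x,y} P(x,y) log₂ P(x,y). Per-cell terms -P(x,y)·log₂P(x,y):
  X=0: 0.5068, 0.4676
  X=1: 0.3976, 0.1696
Sum of the 4 terms: H(X,Y) = 1.5416 bits

Marginal of X (row sums):
  P(X=0) = 5/19 + 32/57 = 47/57
  P(X=1) = 8/57 + 2/57 = 10/57
H(X) = -[(47/57)·log₂(47/57) + (10/57)·log₂(10/57)]
  = 0.2295 + 0.4405 = 0.6700 bits

H(Y|X) = H(X,Y) - H(X) = 1.5416 - 0.6700 = 0.8716 bits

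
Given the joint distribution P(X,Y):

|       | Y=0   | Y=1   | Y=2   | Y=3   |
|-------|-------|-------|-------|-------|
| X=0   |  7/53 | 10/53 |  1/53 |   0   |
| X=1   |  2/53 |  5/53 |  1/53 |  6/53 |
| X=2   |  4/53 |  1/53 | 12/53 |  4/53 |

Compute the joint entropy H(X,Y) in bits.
3.0674 bits

H(X,Y) = -Σ_{x,y} P(x,y) log₂ P(x,y). Per-cell terms -P(x,y)·log₂P(x,y):
  X=0: 0.385735, 0.453961, 0.108074, 0.000000
  X=1: 0.178412, 0.321320, 0.108074, 0.355807
  X=2: 0.281352, 0.108074, 0.485198, 0.281352
  (cells with P = 0 contribute 0)
Sum of the 12 terms: H(X,Y) = 3.0674 bits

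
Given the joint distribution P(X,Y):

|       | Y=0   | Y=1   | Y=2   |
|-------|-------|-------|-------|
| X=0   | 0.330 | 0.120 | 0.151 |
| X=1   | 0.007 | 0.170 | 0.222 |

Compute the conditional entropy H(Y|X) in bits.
1.3031 bits

H(Y|X) = H(X,Y) - H(X)

H(X,Y) = -Σ_{x,y} P(x,y) log₂ P(x,y). Per-cell terms -P(x,y)·log₂P(x,y):
  X=0: 0.52782, 0.36707, 0.41183
  X=1: 0.05011, 0.43459, 0.48204
Sum of the 6 terms: H(X,Y) = 2.2735 bits

Marginal of X (row sums):
  P(X=0) = 0.330 + 0.120 + 0.151 = 0.601
  P(X=1) = 0.007 + 0.170 + 0.222 = 0.399
H(X) = -[0.601·log₂(0.601) + 0.399·log₂(0.399)]
  = 0.44147 + 0.52889 = 0.9704 bits

H(Y|X) = H(X,Y) - H(X) = 2.2735 - 0.9704 = 1.3031 bits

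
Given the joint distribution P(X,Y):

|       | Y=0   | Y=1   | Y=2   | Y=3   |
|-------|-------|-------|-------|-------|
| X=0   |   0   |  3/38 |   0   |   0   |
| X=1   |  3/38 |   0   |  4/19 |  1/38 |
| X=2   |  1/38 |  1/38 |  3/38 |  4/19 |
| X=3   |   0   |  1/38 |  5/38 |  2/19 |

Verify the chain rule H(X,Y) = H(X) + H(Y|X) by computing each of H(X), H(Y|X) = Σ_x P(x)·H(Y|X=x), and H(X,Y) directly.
H(X) = 1.8506 bits, H(Y|X) = 1.2428 bits, H(X,Y) = 3.0933 bits

Marginal of X (row sums):
  P(X=0) = 0 + 3/38 + 0 + 0 = 3/38
  P(X=1) = 3/38 + 0 + 4/19 + 1/38 = 6/19
  P(X=2) = 1/38 + 1/38 + 3/38 + 4/19 = 13/38
  P(X=3) = 0 + 1/38 + 5/38 + 2/19 = 5/19
H(X) = -[(3/38)·log₂(3/38) + (6/19)·log₂(6/19) + (13/38)·log₂(13/38) + (5/19)·log₂(5/19)]
  = 0.28918 + 0.52515 + 0.52940 + 0.50684 = 1.8506 bits

H(Y|X) = Σ_x P(x)·H(Y|X=x):
  X=0: P(X=0) = 3/38, P(Y|X=0) = (0, 1, 0, 0) → H(Y|X=0) = 0.00000
  X=1: P(X=1) = 6/19, P(Y|X=1) = (1/4, 0, 2/3, 1/12) → H(Y|X=1) = 1.18872
  X=2: P(X=2) = 13/38, P(Y|X=2) = (1/13, 1/13, 3/13, 8/13) → H(Y|X=2) = 1.48853
  X=3: P(X=3) = 5/19, P(Y|X=3) = (0, 1/10, 1/2, 2/5) → H(Y|X=3) = 1.36096
H(Y|X) = (3/38)·0.00000 + (6/19)·1.18872 + (13/38)·1.48853 + (5/19)·1.36096 = 1.2428 bits

H(X,Y) = -Σ_{x,y} P(x,y) log₂ P(x,y). Per-cell terms -P(x,y)·log₂P(x,y):
  X=0: 0.00000, 0.28918, 0.00000, 0.00000
  X=1: 0.28918, 0.00000, 0.47325, 0.13810
  X=2: 0.13810, 0.13810, 0.28918, 0.47325
  X=3: 0.00000, 0.13810, 0.38500, 0.34189
  (cells with P = 0 contribute 0)
Sum of the 16 terms: H(X,Y) = 3.0933 bits

Chain rule check:
  H(X) + H(Y|X) = 1.8506 + 1.2428 = 3.0934 bits
  H(X,Y) = 3.0933 bits
✓ Chain rule verified (Δ = 0.0001 is 4-dp rounding noise: each of the three values was rounded independently).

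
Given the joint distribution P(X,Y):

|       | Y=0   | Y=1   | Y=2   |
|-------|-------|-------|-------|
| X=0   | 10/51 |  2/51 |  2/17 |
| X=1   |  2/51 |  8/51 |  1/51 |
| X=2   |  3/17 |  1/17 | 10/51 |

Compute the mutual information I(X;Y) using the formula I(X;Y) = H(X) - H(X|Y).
0.2250 bits

I(X;Y) = H(X) - H(X|Y)

Marginal of X (row sums):
  P(X=0) = 10/51 + 2/51 + 2/17 = 6/17
  P(X=1) = 2/51 + 8/51 + 1/51 = 11/51
  P(X=2) = 3/17 + 1/17 + 10/51 = 22/51
H(X) = -[(6/17)·log₂(6/17) + (11/51)·log₂(11/51) + (22/51)·log₂(22/51)]
  = 0.530294 + 0.477312 + 0.523252 = 1.53086 bits

Marginal of Y (column sums):
  P(Y=0) = 10/51 + 2/51 + 3/17 = 7/17
  P(Y=1) = 2/51 + 8/51 + 1/17 = 13/51
  P(Y=2) = 2/17 + 1/51 + 10/51 = 1/3
H(X|Y) = Σ_y P(y)·H(X|Y=y):
  Y=0: P(Y=0) = 7/17, P(X|Y=0) = (10/21, 2/21, 3/7) → H(X|Y=0) = 1.356670
  Y=1: P(Y=1) = 13/51, P(X|Y=1) = (2/13, 8/13, 3/13) → H(X|Y=1) = 1.334679
  Y=2: P(Y=2) = 1/3, P(X|Y=2) = (6/17, 1/17, 10/17) → H(X|Y=2) = 1.221048
H(X|Y) = (7/17)·1.356670 + (13/51)·1.334679 + (1/3)·1.221048 = 1.30586 bits

I(X;Y) = H(X) - H(X|Y) = 1.53086 - 1.30586 = 0.2250 bits

Cross-check via I(X;Y) = H(X) + H(Y) - H(X,Y): computing H(Y) from the column sums and H(X,Y) from the 9 cells in the same way gives H(Y) = 1.55809 bits and H(X,Y) = 2.86394 bits, so
I(X;Y) = 1.53086 + 1.55809 - 2.86394 = 0.2250 bits ✓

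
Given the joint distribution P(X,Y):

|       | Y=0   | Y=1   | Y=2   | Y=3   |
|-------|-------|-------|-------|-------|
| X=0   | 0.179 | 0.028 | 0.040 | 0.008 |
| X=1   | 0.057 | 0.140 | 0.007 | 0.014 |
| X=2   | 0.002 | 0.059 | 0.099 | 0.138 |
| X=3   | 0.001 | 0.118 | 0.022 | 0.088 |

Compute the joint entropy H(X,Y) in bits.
3.3861 bits

H(X,Y) = -Σ_{x,y} P(x,y) log₂ P(x,y). Per-cell terms -P(x,y)·log₂P(x,y):
  X=0: 0.4443, 0.1444, 0.1858, 0.0557
  X=1: 0.2356, 0.3971, 0.0501, 0.0862
  X=2: 0.0179, 0.2409, 0.3303, 0.3943
  X=3: 0.0100, 0.3638, 0.1211, 0.3086
Sum of the 16 terms: H(X,Y) = 3.3861 bits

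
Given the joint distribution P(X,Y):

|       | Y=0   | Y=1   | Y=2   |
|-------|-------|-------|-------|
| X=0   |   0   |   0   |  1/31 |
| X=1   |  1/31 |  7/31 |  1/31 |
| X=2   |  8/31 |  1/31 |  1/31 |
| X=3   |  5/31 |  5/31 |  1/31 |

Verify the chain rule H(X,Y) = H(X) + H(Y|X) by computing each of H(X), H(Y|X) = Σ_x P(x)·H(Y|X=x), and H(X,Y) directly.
H(X) = 1.7348 bits, H(Y|X) = 1.0623 bits, H(X,Y) = 2.7971 bits

Marginal of X (row sums):
  P(X=0) = 0 + 0 + 1/31 = 1/31
  P(X=1) = 1/31 + 7/31 + 1/31 = 9/31
  P(X=2) = 8/31 + 1/31 + 1/31 = 10/31
  P(X=3) = 5/31 + 5/31 + 1/31 = 11/31
H(X) = -[(1/31)·log₂(1/31) + (9/31)·log₂(9/31) + (10/31)·log₂(10/31) + (11/31)·log₂(11/31)]
  = 0.15981 + 0.51801 + 0.52654 + 0.53040 = 1.7348 bits

H(Y|X) = Σ_x P(x)·H(Y|X=x):
  X=0: P(X=0) = 1/31, P(Y|X=0) = (0, 0, 1) → H(Y|X=0) = 0.00000
  X=1: P(X=1) = 9/31, P(Y|X=1) = (1/9, 7/9, 1/9) → H(Y|X=1) = 0.98643
  X=2: P(X=2) = 10/31, P(Y|X=2) = (4/5, 1/10, 1/10) → H(Y|X=2) = 0.92193
  X=3: P(X=3) = 11/31, P(Y|X=3) = (5/11, 5/11, 1/11) → H(Y|X=3) = 1.34859
H(Y|X) = (1/31)·0.00000 + (9/31)·0.98643 + (10/31)·0.92193 + (11/31)·1.34859 = 1.0623 bits

H(X,Y) = -Σ_{x,y} P(x,y) log₂ P(x,y). Per-cell terms -P(x,y)·log₂P(x,y):
  X=0: 0.00000, 0.00000, 0.15981
  X=1: 0.15981, 0.48477, 0.15981
  X=2: 0.50431, 0.15981, 0.15981
  X=3: 0.42456, 0.42456, 0.15981
  (cells with P = 0 contribute 0)
Sum of the 12 terms: H(X,Y) = 2.7971 bits

Chain rule check:
  H(X) + H(Y|X) = 1.7348 + 1.0623 = 2.7971 bits
  H(X,Y) = 2.7971 bits
✓ Chain rule verified.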